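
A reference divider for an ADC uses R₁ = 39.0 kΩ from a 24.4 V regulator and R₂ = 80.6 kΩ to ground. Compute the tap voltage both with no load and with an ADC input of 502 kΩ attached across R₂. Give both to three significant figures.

Unloaded: 16.4 V; loaded: 15.6 V

Open-circuit: V = 24.4 × 80.6/(39.0 + 80.6) = 16.4 V.
With the load, R₂ becomes R₂‖R_L = 69.45 kΩ, so V = 24.4 × 69.45/108.4 = 15.6 V.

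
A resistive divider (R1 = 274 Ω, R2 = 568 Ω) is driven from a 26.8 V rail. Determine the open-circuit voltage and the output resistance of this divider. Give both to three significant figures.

V_th is the open-circuit tap voltage: 26.8 × 568/(274 + 568) = 18.1 V.
With the supply zeroed, R1 and R2 appear in parallel from the tap: R_th = R1‖R2 = (274 × 568)/842.0 = 185 Ω.

V_th = 18.1 V, R_th = 185 Ω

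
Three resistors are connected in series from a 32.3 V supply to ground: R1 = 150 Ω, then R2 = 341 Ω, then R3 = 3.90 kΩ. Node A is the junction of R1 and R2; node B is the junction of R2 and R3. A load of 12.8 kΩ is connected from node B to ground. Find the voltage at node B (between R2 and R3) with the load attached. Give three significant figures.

At node B, R3 is in parallel with the load: R3‖R_L = 2989 Ω.
Below node A the resistance is R2 + (R3‖R_L) = 3330 Ω, so V_A = 32.3 × 3330/3480 = 30.91 V.
Then V_B = V_A × (R3‖R_L)/(R2 + R3‖R_L) = 30.91 × 2989/3330 = 27.7 V.

V ≈ 27.7 V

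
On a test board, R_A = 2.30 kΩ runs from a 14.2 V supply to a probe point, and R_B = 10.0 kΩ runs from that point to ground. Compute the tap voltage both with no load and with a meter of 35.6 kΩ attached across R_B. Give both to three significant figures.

Open-circuit: V = 14.2 × 10.0/(2.30 + 10.0) = 11.5 V.
With the load, R_B becomes R_B‖R_L = 7.807 kΩ, so V = 14.2 × 7.807/10.11 = 11.0 V.

Unloaded: 11.5 V; loaded: 11.0 V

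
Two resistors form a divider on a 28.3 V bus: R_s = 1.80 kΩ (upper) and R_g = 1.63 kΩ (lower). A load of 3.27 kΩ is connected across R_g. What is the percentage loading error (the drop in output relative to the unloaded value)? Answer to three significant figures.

20.7 %

The divider's output (Thévenin) resistance is R_s‖R_g = 0.8554 kΩ.
Fractional drop under load = R_th/(R_th + R_L) = 0.8554 / (0.8554 + 3.27) = 0.2073.
So the output falls by 20.7 %.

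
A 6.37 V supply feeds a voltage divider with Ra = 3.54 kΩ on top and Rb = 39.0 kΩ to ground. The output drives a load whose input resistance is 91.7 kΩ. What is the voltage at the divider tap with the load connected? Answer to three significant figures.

The load sits in parallel with Rb: Rb‖R_L = (39.0 × 91.7) / (39.0 + 91.7) = 27.36 kΩ.
V_out = 6.37 × 27.36 / (3.54 + 27.36) = 6.37 × 27.36/30.90 = 5.64 V.

V_out ≈ 5.64 V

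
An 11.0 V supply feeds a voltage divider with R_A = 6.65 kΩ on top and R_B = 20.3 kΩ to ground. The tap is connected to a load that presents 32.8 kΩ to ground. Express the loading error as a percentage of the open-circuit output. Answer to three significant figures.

13.2 %

Unloaded V = 11.0 × 20.3/26.95 = 8.2857 V.
Loaded: R_B‖R_L = 12.54 kΩ, giving V = 11.0 × 12.54/19.19 = 7.1880 V.
Drop = (8.2857 − 7.1880) / 8.2857 = 13.2 %.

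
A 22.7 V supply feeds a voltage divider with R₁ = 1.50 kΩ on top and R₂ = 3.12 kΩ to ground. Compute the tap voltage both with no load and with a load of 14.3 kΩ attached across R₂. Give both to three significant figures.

Open-circuit: V = 22.7 × 3.12/(1.50 + 3.12) = 15.3 V.
With the load, R₂ becomes R₂‖R_L = 2.561 kΩ, so V = 22.7 × 2.561/4.061 = 14.3 V.

Unloaded: 15.3 V; loaded: 14.3 V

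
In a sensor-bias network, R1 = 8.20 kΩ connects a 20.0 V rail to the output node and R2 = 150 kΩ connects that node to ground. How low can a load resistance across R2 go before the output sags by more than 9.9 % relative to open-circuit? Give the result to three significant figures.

R_L(min) ≈ 70.8 kΩ

Output resistance R_th = R1‖R2 = (8.20 × 150)/158.2 = 7.775 kΩ.
The fractional drop is R_th/(R_th + R_L); requiring this ≤ 0.0990 gives R_L ≥ R_th(1/0.0990 − 1) = 7.775 × 9.101 = 70.8 kΩ.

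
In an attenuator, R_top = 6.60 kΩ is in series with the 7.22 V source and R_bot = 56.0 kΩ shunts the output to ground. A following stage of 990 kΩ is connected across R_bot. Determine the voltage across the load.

V_out ≈ 6.42 V

The load sits in parallel with R_bot: R_bot‖R_L = (56.0 × 990) / (56.0 + 990) = 53.00 kΩ.
V_out = 7.22 × 53.00 / (6.60 + 53.00) = 7.22 × 53.00/59.60 = 6.42 V.
(Unloaded it would have been 6.46 V.)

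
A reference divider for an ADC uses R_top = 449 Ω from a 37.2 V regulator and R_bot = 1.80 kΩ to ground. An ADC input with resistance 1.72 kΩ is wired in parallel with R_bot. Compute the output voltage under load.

V_out ≈ 24.6 V

The load sits in parallel with R_bot: R_bot‖R_L = (1800 × 1720) / (1800 + 1720) = 879.5 Ω.
V_out = 37.2 × 879.5 / (449 + 879.5) = 37.2 × 879.5/1329 = 24.6 V.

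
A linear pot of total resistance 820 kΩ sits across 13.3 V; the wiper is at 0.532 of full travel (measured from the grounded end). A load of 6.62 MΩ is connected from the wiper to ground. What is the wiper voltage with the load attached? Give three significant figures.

V ≈ 6.86 V

The wiper splits the pot into (1−α)R = 383.8 kΩ above and αR = 436.2 kΩ below.
Lower section ‖ load = 409.3 kΩ.
V_wiper = 13.3 × 409.3/(383.8 + 409.3) = 6.86 V.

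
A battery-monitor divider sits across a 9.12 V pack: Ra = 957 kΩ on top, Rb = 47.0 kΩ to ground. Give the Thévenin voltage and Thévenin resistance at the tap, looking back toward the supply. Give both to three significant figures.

V_th = 0.427 V, R_th = 44.8 kΩ

V_th is the open-circuit tap voltage: 9.12 × 47.0/(957 + 47.0) = 0.427 V.
With the supply zeroed, Ra and Rb appear in parallel from the tap: R_th = Ra‖Rb = (957 × 47.0)/1004 = 44.8 kΩ.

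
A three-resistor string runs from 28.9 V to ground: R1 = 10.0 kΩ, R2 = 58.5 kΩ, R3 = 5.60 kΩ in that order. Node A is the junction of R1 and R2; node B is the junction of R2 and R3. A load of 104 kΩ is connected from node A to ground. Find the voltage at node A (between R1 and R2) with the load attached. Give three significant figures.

V ≈ 23.1 V

Below node A the series string R2+R3 = 64.10 kΩ sits in parallel with the 104 kΩ load: 39.66 kΩ.
V_A = 28.9 × 39.66/(10.0 + 39.66) = 23.1 V.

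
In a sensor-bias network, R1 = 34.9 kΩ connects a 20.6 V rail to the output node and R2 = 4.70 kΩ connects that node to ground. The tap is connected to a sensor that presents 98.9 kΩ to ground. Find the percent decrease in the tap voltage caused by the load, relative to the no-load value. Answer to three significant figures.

The divider's output (Thévenin) resistance is R1‖R2 = 4.142 kΩ.
Fractional drop under load = R_th/(R_th + R_L) = 4.142 / (4.142 + 98.9) = 0.04020.
So the output falls by 4.02 %.

4.02 %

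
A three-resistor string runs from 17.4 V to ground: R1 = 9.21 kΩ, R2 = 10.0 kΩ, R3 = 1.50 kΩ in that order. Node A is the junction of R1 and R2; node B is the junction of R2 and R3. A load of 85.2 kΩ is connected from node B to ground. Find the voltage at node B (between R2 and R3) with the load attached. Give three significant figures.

V ≈ 1.24 V

At node B, R3 is in parallel with the load: R3‖R_L = 1.474 kΩ.
Below node A the resistance is R2 + (R3‖R_L) = 11.47 kΩ, so V_A = 17.4 × 11.47/20.68 = 9.652 V.
Then V_B = V_A × (R3‖R_L)/(R2 + R3‖R_L) = 9.652 × 1.474/11.47 = 1.24 V.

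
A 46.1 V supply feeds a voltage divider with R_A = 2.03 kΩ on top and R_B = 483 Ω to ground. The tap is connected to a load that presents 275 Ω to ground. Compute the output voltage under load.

The load sits in parallel with R_B: R_B‖R_L = (483 × 275) / (483 + 275) = 175.2 Ω.
V_out = 46.1 × 175.2 / (2030 + 175.2) = 46.1 × 175.2/2205 = 3.66 V.

V_out ≈ 3.66 V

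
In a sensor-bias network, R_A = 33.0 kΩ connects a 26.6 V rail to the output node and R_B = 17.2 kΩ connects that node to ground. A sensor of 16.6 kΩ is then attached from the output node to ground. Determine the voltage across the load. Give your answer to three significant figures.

V_out ≈ 5.42 V

The load sits in parallel with R_B: R_B‖R_L = (17.2 × 16.6) / (17.2 + 16.6) = 8.447 kΩ.
V_out = 26.6 × 8.447 / (33.0 + 8.447) = 26.6 × 8.447/41.45 = 5.42 V.
(Unloaded it would have been 9.11 V.)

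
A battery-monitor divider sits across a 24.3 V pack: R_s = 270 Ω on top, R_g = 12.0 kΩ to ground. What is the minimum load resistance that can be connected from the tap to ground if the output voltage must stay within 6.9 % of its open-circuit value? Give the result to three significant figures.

Output resistance R_th = R_s‖R_g = (270 × 12000)/12270 = 264.1 Ω.
The fractional drop is R_th/(R_th + R_L); requiring this ≤ 0.0690 gives R_L ≥ R_th(1/0.0690 − 1) = 264.1 × 13.49 = 3.56 kΩ.

R_L(min) ≈ 3.56 kΩ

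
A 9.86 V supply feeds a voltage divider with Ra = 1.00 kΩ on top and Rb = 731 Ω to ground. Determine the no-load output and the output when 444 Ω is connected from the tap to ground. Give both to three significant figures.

Open-circuit: V = 9.86 × 731/(1000 + 731) = 4.16 V.
With the load, Rb becomes Rb‖R_L = 276.2 Ω, so V = 9.86 × 276.2/1276 = 2.13 V.

Unloaded: 4.16 V; loaded: 2.13 V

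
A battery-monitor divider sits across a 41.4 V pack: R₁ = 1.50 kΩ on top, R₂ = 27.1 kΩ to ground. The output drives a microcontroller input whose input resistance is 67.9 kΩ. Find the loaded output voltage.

V_out ≈ 38.4 V

The load sits in parallel with R₂: R₂‖R_L = (27.1 × 67.9) / (27.1 + 67.9) = 19.37 kΩ.
V_out = 41.4 × 19.37 / (1.50 + 19.37) = 41.4 × 19.37/20.87 = 38.4 V.
(Unloaded it would have been 39.2 V.)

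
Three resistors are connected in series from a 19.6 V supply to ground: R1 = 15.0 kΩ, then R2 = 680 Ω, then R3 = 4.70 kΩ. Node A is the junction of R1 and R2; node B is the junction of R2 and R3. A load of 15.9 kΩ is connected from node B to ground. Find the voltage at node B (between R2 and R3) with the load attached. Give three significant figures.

At node B, R3 is in parallel with the load: R3‖R_L = 3628 Ω.
Below node A the resistance is R2 + (R3‖R_L) = 4308 Ω, so V_A = 19.6 × 4308/19310 = 4.373 V.
Then V_B = V_A × (R3‖R_L)/(R2 + R3‖R_L) = 4.373 × 3628/4308 = 3.68 V.

V ≈ 3.68 V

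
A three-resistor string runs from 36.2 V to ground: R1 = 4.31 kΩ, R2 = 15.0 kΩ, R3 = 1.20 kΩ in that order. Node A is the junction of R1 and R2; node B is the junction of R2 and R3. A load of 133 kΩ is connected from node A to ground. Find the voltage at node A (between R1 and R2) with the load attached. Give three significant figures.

V ≈ 27.9 V

Below node A the series string R2+R3 = 16.20 kΩ sits in parallel with the 133 kΩ load: 14.44 kΩ.
V_A = 36.2 × 14.44/(4.31 + 14.44) = 27.9 V.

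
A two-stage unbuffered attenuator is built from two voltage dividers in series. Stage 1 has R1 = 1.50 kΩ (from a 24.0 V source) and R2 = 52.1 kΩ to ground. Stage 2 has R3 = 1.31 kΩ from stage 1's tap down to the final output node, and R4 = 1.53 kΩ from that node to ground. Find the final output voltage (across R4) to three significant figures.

Stage 2 presents R3+R4 = 2.840 kΩ as a load on stage 1's tap.
Stage 1's lower leg becomes R2‖(R3+R4) = 2.693 kΩ, so V_mid = 24.0 × 2.693/4.193 = 15.41 V.
Stage 2 is itself unloaded: V_out = V_mid × R4/(R3+R4) = 15.41 × 1.53/2.840 = 8.30 V.

V_out ≈ 8.30 V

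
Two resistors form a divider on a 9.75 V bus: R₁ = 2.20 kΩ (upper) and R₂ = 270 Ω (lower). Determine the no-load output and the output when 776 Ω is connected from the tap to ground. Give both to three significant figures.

Open-circuit: V = 9.75 × 270/(2200 + 270) = 1.07 V.
With the load, R₂ becomes R₂‖R_L = 200.3 Ω, so V = 9.75 × 200.3/2400 = 0.814 V.

Unloaded: 1.07 V; loaded: 0.814 V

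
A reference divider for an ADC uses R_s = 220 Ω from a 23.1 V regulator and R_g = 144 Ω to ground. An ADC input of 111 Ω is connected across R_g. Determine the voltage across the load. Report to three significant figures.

V_out ≈ 5.12 V

The load sits in parallel with R_g: R_g‖R_L = (144 × 111) / (144 + 111) = 62.68 Ω.
V_out = 23.1 × 62.68 / (220 + 62.68) = 23.1 × 62.68/282.7 = 5.12 V.
(Unloaded it would have been 9.14 V.)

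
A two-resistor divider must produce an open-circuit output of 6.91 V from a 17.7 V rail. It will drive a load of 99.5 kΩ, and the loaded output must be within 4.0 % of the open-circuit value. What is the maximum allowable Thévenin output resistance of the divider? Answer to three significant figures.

Loading drop = R_th/(R_th + R_L) ≤ 0.0400, so R_th ≤ R_L · ε/(1−ε) = 99.5 kΩ × 0.0400/0.9600 = 4.15 kΩ.
(Any R1, R2 with R2/(R1+R2) = 0.390 and R1‖R2 ≤ 4.15 kΩ will meet the spec.)

R_th ≤ 4.15 kΩ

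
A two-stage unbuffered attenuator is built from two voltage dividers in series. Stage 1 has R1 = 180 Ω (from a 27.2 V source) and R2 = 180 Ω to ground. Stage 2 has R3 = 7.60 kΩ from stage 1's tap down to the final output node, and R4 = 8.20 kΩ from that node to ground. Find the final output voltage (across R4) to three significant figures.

V_out ≈ 7.02 V

Stage 2 presents R3+R4 = 15800 Ω as a load on stage 1's tap.
Stage 1's lower leg becomes R2‖(R3+R4) = 178.0 Ω, so V_mid = 27.2 × 178.0/358.0 = 13.52 V.
Stage 2 is itself unloaded: V_out = V_mid × R4/(R3+R4) = 13.52 × 8200/15800 = 7.02 V.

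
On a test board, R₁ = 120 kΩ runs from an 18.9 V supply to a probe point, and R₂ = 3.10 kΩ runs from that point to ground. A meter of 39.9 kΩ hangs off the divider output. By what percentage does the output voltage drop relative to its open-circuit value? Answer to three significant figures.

7.04 %

The divider's output (Thévenin) resistance is R₁‖R₂ = 3.022 kΩ.
Fractional drop under load = R_th/(R_th + R_L) = 3.022 / (3.022 + 39.9) = 0.07041.
So the output falls by 7.04 %.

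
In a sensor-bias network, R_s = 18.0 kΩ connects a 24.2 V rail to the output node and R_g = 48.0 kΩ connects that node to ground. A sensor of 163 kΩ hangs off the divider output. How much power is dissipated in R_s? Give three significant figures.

Total resistance from the source is R_s + (R_g‖R_L) = 55.08 kΩ, so I = 24.2/55.08 kΩ = 0.4394 mA.
P = I²·R_s = (0.4394 mA)² × 18.0 kΩ = 3.47 mW.

P ≈ 3.47 mW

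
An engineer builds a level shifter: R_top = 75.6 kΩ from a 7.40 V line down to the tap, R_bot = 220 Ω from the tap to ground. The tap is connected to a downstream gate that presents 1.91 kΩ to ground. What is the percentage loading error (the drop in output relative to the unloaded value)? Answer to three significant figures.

Unloaded V = 7.40 × 220/75820 = 0.021472 V.
Loaded: R_bot‖R_L = 197.3 Ω, giving V = 7.40 × 197.3/75800 = 0.019260 V.
Drop = (0.021472 − 0.019260) / 0.021472 = 10.3 %.

10.3 %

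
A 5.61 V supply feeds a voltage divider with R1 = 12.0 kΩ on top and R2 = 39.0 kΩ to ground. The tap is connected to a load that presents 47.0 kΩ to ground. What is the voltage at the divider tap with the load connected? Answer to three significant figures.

The load sits in parallel with R2: R2‖R_L = (39.0 × 47.0) / (39.0 + 47.0) = 21.31 kΩ.
V_out = 5.61 × 21.31 / (12.0 + 21.31) = 5.61 × 21.31/33.31 = 3.59 V.
(Unloaded it would have been 4.29 V.)

V_out ≈ 3.59 V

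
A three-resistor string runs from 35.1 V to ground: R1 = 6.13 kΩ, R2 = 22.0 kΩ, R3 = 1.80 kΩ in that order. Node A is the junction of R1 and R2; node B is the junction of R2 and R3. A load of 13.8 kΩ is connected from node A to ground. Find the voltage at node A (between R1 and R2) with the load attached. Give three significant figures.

Below node A the series string R2+R3 = 23.80 kΩ sits in parallel with the 13.8 kΩ load: 8.735 kΩ.
V_A = 35.1 × 8.735/(6.13 + 8.735) = 20.6 V.

V ≈ 20.6 V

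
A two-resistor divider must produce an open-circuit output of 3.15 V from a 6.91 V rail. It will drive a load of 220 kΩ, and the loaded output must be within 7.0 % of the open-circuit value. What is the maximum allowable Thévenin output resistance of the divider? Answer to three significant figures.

Loading drop = R_th/(R_th + R_L) ≤ 0.0700, so R_th ≤ R_L · ε/(1−ε) = 220 kΩ × 0.0700/0.9300 = 16.6 kΩ.
(Any R1, R2 with R2/(R1+R2) = 0.456 and R1‖R2 ≤ 16.6 kΩ will meet the spec.)

R_th ≤ 16.6 kΩ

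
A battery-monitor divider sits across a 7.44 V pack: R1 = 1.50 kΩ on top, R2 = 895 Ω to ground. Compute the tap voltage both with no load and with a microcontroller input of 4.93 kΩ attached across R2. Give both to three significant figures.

Unloaded: 2.78 V; loaded: 2.50 V

Open-circuit: V = 7.44 × 895/(1500 + 895) = 2.78 V.
With the load, R2 becomes R2‖R_L = 757.5 Ω, so V = 7.44 × 757.5/2257 = 2.50 V.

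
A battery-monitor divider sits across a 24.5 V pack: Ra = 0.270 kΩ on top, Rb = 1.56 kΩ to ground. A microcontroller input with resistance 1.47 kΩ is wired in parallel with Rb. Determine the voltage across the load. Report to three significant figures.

The load sits in parallel with Rb: Rb‖R_L = (1560 × 1470) / (1560 + 1470) = 756.8 Ω.
V_out = 24.5 × 756.8 / (270 + 756.8) = 24.5 × 756.8/1027 = 18.1 V.

V_out ≈ 18.1 V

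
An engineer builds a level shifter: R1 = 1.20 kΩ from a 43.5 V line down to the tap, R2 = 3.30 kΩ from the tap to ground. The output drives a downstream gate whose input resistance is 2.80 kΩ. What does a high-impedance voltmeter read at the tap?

V_out ≈ 24.3 V

The load sits in parallel with R2: R2‖R_L = (3.30 × 2.80) / (3.30 + 2.80) = 1.515 kΩ.
V_out = 43.5 × 1.515 / (1.20 + 1.515) = 43.5 × 1.515/2.715 = 24.3 V.
(Unloaded it would have been 31.9 V.)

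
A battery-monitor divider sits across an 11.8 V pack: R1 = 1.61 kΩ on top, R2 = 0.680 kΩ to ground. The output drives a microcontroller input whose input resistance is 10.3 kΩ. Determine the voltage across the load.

V_out ≈ 3.35 V

The load sits in parallel with R2: R2‖R_L = (680 × 10300) / (680 + 10300) = 637.9 Ω.
V_out = 11.8 × 637.9 / (1610 + 637.9) = 11.8 × 637.9/2248 = 3.35 V.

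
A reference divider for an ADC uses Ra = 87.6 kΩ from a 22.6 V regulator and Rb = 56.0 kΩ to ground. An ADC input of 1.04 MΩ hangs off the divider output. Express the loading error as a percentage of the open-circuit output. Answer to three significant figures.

The divider's output (Thévenin) resistance is Ra‖Rb = 34.16 kΩ.
Fractional drop under load = R_th/(R_th + R_L) = 34.16 / (34.16 + 1040) = 0.03180.
So the output falls by 3.18 %.

3.18 %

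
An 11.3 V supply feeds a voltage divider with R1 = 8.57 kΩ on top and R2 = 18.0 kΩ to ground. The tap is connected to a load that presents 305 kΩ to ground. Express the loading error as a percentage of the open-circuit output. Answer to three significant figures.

The divider's output (Thévenin) resistance is R1‖R2 = 5.806 kΩ.
Fractional drop under load = R_th/(R_th + R_L) = 5.806 / (5.806 + 305) = 0.01868.
So the output falls by 1.87 %.

1.87 %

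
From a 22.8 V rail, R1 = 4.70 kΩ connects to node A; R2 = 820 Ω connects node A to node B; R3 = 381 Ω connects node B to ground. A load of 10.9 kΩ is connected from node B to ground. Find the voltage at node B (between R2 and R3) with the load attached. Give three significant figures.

V ≈ 1.43 V

At node B, R3 is in parallel with the load: R3‖R_L = 368.1 Ω.
Below node A the resistance is R2 + (R3‖R_L) = 1188 Ω, so V_A = 22.8 × 1188/5888 = 4.601 V.
Then V_B = V_A × (R3‖R_L)/(R2 + R3‖R_L) = 4.601 × 368.1/1188 = 1.43 V.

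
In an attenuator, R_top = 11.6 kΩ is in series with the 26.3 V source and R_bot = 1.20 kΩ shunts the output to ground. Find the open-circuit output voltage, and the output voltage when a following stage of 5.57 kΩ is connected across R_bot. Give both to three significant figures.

Open-circuit: V = 26.3 × 1.20/(11.6 + 1.20) = 2.47 V.
With the load, R_bot becomes R_bot‖R_L = 0.9873 kΩ, so V = 26.3 × 0.9873/12.59 = 2.06 V.

Unloaded: 2.47 V; loaded: 2.06 V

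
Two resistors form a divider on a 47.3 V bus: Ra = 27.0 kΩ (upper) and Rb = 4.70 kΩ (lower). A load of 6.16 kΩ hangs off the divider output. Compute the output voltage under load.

The load sits in parallel with Rb: Rb‖R_L = (4.70 × 6.16) / (4.70 + 6.16) = 2.666 kΩ.
V_out = 47.3 × 2.666 / (27.0 + 2.666) = 47.3 × 2.666/29.67 = 4.25 V.

V_out ≈ 4.25 V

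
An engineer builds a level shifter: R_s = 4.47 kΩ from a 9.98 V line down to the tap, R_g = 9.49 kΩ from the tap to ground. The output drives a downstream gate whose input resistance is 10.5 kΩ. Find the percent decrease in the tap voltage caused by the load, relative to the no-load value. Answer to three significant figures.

22.4 %

The divider's output (Thévenin) resistance is R_s‖R_g = 3.039 kΩ.
Fractional drop under load = R_th/(R_th + R_L) = 3.039 / (3.039 + 10.5) = 0.2244.
So the output falls by 22.4 %.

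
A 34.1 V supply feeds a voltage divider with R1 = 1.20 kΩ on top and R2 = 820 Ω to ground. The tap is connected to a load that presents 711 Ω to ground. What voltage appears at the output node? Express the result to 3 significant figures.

V_out ≈ 8.21 V

The load sits in parallel with R2: R2‖R_L = (820 × 711) / (820 + 711) = 380.8 Ω.
V_out = 34.1 × 380.8 / (1200 + 380.8) = 34.1 × 380.8/1581 = 8.21 V.
(Unloaded it would have been 13.8 V.)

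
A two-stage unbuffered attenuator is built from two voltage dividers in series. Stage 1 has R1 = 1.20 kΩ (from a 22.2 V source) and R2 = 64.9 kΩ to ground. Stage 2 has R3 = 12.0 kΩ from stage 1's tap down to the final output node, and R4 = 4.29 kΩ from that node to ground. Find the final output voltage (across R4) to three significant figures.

Stage 2 presents R3+R4 = 16.29 kΩ as a load on stage 1's tap.
Stage 1's lower leg becomes R2‖(R3+R4) = 13.02 kΩ, so V_mid = 22.2 × 13.02/14.22 = 20.33 V.
Stage 2 is itself unloaded: V_out = V_mid × R4/(R3+R4) = 20.33 × 4.29/16.29 = 5.35 V.

V_out ≈ 5.35 V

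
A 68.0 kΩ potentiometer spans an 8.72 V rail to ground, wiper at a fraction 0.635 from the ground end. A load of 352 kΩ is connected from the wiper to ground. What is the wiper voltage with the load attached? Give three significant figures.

The wiper splits the pot into (1−α)R = 24.82 kΩ above and αR = 43.18 kΩ below.
Lower section ‖ load = 38.46 kΩ.
V_wiper = 8.72 × 38.46/(24.82 + 38.46) = 5.30 V.

V ≈ 5.30 V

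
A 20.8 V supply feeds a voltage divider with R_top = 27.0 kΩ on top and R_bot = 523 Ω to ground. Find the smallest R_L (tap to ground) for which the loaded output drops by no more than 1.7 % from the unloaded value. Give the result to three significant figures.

Output resistance R_th = R_top‖R_bot = (27000 × 523)/27520 = 513.1 Ω.
The fractional drop is R_th/(R_th + R_L); requiring this ≤ 0.0170 gives R_L ≥ R_th(1/0.0170 − 1) = 513.1 × 57.82 = 29.7 kΩ.

R_L(min) ≈ 29.7 kΩ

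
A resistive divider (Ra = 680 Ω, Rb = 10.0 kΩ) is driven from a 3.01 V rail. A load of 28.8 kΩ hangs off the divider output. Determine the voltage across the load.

V_out ≈ 2.76 V

The load sits in parallel with Rb: Rb‖R_L = (10000 × 28800) / (10000 + 28800) = 7423 Ω.
V_out = 3.01 × 7423 / (680 + 7423) = 3.01 × 7423/8103 = 2.76 V.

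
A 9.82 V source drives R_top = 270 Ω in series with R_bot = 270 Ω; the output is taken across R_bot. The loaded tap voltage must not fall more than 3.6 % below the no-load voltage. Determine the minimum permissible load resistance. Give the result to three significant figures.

Output resistance R_th = R_top‖R_bot = (270 × 270)/540.0 = 135.0 Ω.
The fractional drop is R_th/(R_th + R_L); requiring this ≤ 0.0360 gives R_L ≥ R_th(1/0.0360 − 1) = 135.0 × 26.78 = 3.61 kΩ.

R_L(min) ≈ 3.61 kΩ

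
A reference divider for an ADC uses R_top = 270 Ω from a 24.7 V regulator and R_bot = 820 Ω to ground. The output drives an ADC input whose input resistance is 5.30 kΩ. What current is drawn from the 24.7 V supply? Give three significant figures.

R_bot‖R_L = 710.1 Ω, so the source sees R_top + R_bot‖R_L = 980.1 Ω.
I = 24.7 V / 980.1 Ω = 25.2 mA.

I ≈ 25.2 mA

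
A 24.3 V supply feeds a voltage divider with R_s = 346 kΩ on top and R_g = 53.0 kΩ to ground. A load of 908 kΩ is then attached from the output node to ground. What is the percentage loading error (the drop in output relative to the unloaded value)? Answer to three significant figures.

4.82 %

The divider's output (Thévenin) resistance is R_s‖R_g = 45.96 kΩ.
Fractional drop under load = R_th/(R_th + R_L) = 45.96 / (45.96 + 908) = 0.04818.
So the output falls by 4.82 %.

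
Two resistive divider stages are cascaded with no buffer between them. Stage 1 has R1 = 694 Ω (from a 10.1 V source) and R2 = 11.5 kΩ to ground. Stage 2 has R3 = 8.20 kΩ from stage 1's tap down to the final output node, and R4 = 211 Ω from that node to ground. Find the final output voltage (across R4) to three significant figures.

V_out ≈ 0.222 V

Stage 2 presents R3+R4 = 8411 Ω as a load on stage 1's tap.
Stage 1's lower leg becomes R2‖(R3+R4) = 4858 Ω, so V_mid = 10.1 × 4858/5552 = 8.837 V.
Stage 2 is itself unloaded: V_out = V_mid × R4/(R3+R4) = 8.837 × 211/8411 = 0.222 V.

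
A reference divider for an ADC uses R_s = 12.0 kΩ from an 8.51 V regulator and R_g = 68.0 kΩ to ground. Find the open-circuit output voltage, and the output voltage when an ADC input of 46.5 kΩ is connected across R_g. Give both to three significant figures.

Open-circuit: V = 8.51 × 68.0/(12.0 + 68.0) = 7.23 V.
With the load, R_g becomes R_g‖R_L = 27.62 kΩ, so V = 8.51 × 27.62/39.62 = 5.93 V.

Unloaded: 7.23 V; loaded: 5.93 V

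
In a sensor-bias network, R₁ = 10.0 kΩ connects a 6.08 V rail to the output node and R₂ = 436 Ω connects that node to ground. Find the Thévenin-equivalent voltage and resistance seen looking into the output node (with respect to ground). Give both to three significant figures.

V_th = 0.254 V, R_th = 418 Ω

V_th is the open-circuit tap voltage: 6.08 × 436/(10000 + 436) = 0.254 V.
With the supply zeroed, R₁ and R₂ appear in parallel from the tap: R_th = R₁‖R₂ = (10000 × 436)/10440 = 418 Ω.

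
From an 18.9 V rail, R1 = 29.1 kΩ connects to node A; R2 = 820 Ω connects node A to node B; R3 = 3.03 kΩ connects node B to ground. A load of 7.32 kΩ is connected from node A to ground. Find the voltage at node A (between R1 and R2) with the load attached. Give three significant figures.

V ≈ 1.51 V

Below node A the series string R2+R3 = 3850 Ω sits in parallel with the 7320 Ω load: 2523 Ω.
V_A = 18.9 × 2523/(29100 + 2523) = 1.51 V.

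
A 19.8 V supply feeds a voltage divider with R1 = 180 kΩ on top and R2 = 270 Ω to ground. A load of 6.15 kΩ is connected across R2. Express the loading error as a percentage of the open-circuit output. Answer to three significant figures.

The divider's output (Thévenin) resistance is R1‖R2 = 269.6 Ω.
Fractional drop under load = R_th/(R_th + R_L) = 269.6 / (269.6 + 6150) = 0.04200.
So the output falls by 4.20 %.

4.20 %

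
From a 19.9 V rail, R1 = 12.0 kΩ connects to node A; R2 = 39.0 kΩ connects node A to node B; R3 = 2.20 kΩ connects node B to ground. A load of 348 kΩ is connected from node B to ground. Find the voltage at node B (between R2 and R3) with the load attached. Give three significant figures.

At node B, R3 is in parallel with the load: R3‖R_L = 2.186 kΩ.
Below node A the resistance is R2 + (R3‖R_L) = 41.19 kΩ, so V_A = 19.9 × 41.19/53.19 = 15.41 V.
Then V_B = V_A × (R3‖R_L)/(R2 + R3‖R_L) = 15.41 × 2.186/41.19 = 0.818 V.

V ≈ 0.818 V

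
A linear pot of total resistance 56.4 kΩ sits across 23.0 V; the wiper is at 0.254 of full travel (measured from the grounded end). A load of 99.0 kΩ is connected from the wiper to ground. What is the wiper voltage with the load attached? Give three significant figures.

V ≈ 5.27 V

The wiper splits the pot into (1−α)R = 42.07 kΩ above and αR = 14.33 kΩ below.
Lower section ‖ load = 12.51 kΩ.
V_wiper = 23.0 × 12.51/(42.07 + 12.51) = 5.27 V.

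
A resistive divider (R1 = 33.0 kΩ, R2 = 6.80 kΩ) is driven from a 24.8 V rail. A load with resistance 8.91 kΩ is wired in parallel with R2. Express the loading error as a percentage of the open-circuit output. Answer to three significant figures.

38.8 %

The divider's output (Thévenin) resistance is R1‖R2 = 5.638 kΩ.
Fractional drop under load = R_th/(R_th + R_L) = 5.638 / (5.638 + 8.91) = 0.3876.
So the output falls by 38.8 %.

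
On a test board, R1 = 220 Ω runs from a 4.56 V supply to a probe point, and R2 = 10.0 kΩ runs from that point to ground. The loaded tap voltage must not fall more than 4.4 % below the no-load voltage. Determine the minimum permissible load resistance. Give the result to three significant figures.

Output resistance R_th = R1‖R2 = (220 × 10000)/10220 = 215.3 Ω.
The fractional drop is R_th/(R_th + R_L); requiring this ≤ 0.0440 gives R_L ≥ R_th(1/0.0440 − 1) = 215.3 × 21.73 = 4.68 kΩ.

R_L(min) ≈ 4.68 kΩ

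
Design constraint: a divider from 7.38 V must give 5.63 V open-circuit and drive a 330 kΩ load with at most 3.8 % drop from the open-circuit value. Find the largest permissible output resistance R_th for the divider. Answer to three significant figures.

R_th ≤ 13.0 kΩ

Loading drop = R_th/(R_th + R_L) ≤ 0.0380, so R_th ≤ R_L · ε/(1−ε) = 330 kΩ × 0.0380/0.9620 = 13.0 kΩ.
(Any R1, R2 with R2/(R1+R2) = 0.763 and R1‖R2 ≤ 13.0 kΩ will meet the spec.)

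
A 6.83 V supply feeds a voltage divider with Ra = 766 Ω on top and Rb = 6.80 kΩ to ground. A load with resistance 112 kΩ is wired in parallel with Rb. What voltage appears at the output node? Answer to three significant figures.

V_out ≈ 6.10 V

The load sits in parallel with Rb: Rb‖R_L = (6800 × 112000) / (6800 + 112000) = 6411 Ω.
V_out = 6.83 × 6411 / (766 + 6411) = 6.83 × 6411/7177 = 6.10 V.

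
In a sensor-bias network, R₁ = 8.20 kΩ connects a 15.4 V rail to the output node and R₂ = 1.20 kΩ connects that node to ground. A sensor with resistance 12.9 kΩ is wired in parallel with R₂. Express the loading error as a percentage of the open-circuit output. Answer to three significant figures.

The divider's output (Thévenin) resistance is R₁‖R₂ = 1.047 kΩ.
Fractional drop under load = R_th/(R_th + R_L) = 1.047 / (1.047 + 12.9) = 0.07506.
So the output falls by 7.51 %.

7.51 %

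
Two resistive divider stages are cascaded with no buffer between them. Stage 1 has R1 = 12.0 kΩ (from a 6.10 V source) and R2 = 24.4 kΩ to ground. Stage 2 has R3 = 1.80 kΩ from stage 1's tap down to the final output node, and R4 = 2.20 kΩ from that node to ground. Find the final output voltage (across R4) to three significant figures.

Stage 2 presents R3+R4 = 4.000 kΩ as a load on stage 1's tap.
Stage 1's lower leg becomes R2‖(R3+R4) = 3.437 kΩ, so V_mid = 6.10 × 3.437/15.44 = 1.358 V.
Stage 2 is itself unloaded: V_out = V_mid × R4/(R3+R4) = 1.358 × 2.20/4.000 = 0.747 V.

V_out ≈ 0.747 V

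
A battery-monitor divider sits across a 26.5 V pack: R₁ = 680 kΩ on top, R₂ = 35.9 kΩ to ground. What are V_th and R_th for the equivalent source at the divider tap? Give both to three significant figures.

V_th is the open-circuit tap voltage: 26.5 × 35.9/(680 + 35.9) = 1.33 V.
With the supply zeroed, R₁ and R₂ appear in parallel from the tap: R_th = R₁‖R₂ = (680 × 35.9)/715.9 = 34.1 kΩ.

V_th = 1.33 V, R_th = 34.1 kΩ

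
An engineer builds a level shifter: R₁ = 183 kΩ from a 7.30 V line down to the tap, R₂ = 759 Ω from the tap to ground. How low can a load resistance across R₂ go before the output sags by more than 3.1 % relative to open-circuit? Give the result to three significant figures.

R_L(min) ≈ 23.6 kΩ

Output resistance R_th = R₁‖R₂ = (183000 × 759)/183800 = 755.9 Ω.
The fractional drop is R_th/(R_th + R_L); requiring this ≤ 0.0310 gives R_L ≥ R_th(1/0.0310 − 1) = 755.9 × 31.26 = 23.6 kΩ.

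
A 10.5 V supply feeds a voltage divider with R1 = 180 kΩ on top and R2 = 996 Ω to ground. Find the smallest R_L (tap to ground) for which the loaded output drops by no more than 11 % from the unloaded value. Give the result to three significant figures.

Output resistance R_th = R1‖R2 = (180000 × 996)/181000 = 990.5 Ω.
The fractional drop is R_th/(R_th + R_L); requiring this ≤ 0.110 gives R_L ≥ R_th(1/0.110 − 1) = 990.5 × 8.091 = 8.01 kΩ.

R_L(min) ≈ 8.01 kΩ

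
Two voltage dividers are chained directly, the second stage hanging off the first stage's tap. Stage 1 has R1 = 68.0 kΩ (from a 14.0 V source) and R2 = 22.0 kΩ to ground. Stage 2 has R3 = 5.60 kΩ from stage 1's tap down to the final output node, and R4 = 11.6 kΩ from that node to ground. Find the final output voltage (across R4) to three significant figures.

V_out ≈ 1.17 V

Stage 2 presents R3+R4 = 17.20 kΩ as a load on stage 1's tap.
Stage 1's lower leg becomes R2‖(R3+R4) = 9.653 kΩ, so V_mid = 14.0 × 9.653/77.65 = 1.740 V.
Stage 2 is itself unloaded: V_out = V_mid × R4/(R3+R4) = 1.740 × 11.6/17.20 = 1.17 V.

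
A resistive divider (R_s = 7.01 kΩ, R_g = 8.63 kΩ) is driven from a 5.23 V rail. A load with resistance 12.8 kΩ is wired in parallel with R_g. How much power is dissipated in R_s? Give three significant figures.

P ≈ 1.30 mW

Total resistance from the source is R_s + (R_g‖R_L) = 12.16 kΩ, so I = 5.23/12.16 kΩ = 0.4299 mA.
P = I²·R_s = (0.4299 mA)² × 7.01 kΩ = 1.30 mW.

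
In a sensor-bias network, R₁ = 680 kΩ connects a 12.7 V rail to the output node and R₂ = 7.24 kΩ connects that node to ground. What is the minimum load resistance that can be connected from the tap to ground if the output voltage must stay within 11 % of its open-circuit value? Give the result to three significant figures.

Output resistance R_th = R₁‖R₂ = (680 × 7.24)/687.2 = 7.164 kΩ.
The fractional drop is R_th/(R_th + R_L); requiring this ≤ 0.110 gives R_L ≥ R_th(1/0.110 − 1) = 7.164 × 8.091 = 58.0 kΩ.

R_L(min) ≈ 58.0 kΩ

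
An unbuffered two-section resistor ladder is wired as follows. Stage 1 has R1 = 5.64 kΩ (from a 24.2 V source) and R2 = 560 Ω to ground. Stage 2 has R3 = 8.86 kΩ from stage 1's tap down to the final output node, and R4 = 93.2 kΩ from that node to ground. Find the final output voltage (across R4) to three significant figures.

Stage 2 presents R3+R4 = 102100 Ω as a load on stage 1's tap.
Stage 1's lower leg becomes R2‖(R3+R4) = 556.9 Ω, so V_mid = 24.2 × 556.9/6197 = 2.175 V.
Stage 2 is itself unloaded: V_out = V_mid × R4/(R3+R4) = 2.175 × 93200/102100 = 1.99 V.

V_out ≈ 1.99 V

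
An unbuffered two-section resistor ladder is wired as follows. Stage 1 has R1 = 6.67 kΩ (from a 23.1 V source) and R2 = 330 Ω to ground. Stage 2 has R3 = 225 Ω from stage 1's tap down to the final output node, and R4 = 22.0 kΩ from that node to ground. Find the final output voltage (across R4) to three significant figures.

Stage 2 presents R3+R4 = 22220 Ω as a load on stage 1's tap.
Stage 1's lower leg becomes R2‖(R3+R4) = 325.2 Ω, so V_mid = 23.1 × 325.2/6995 = 1.074 V.
Stage 2 is itself unloaded: V_out = V_mid × R4/(R3+R4) = 1.074 × 22000/22220 = 1.06 V.

V_out ≈ 1.06 V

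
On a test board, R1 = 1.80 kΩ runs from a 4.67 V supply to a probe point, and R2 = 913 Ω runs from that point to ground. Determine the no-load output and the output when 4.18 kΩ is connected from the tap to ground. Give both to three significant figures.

Open-circuit: V = 4.67 × 913/(1800 + 913) = 1.57 V.
With the load, R2 becomes R2‖R_L = 749.3 Ω, so V = 4.67 × 749.3/2549 = 1.37 V.

Unloaded: 1.57 V; loaded: 1.37 V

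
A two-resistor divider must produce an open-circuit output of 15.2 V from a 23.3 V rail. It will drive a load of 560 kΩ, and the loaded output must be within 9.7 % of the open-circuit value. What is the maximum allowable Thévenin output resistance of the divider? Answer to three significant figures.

Loading drop = R_th/(R_th + R_L) ≤ 0.0970, so R_th ≤ R_L · ε/(1−ε) = 560 kΩ × 0.0970/0.9030 = 60.2 kΩ.

R_th ≤ 60.2 kΩ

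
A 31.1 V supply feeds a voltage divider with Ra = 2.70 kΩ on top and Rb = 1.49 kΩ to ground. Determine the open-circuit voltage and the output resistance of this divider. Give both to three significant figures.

V_th = 11.1 V, R_th = 960 Ω

V_th is the open-circuit tap voltage: 31.1 × 1.49/(2.70 + 1.49) = 11.1 V.
With the supply zeroed, Ra and Rb appear in parallel from the tap: R_th = Ra‖Rb = (2.70 × 1.49)/4.190 = 960 Ω.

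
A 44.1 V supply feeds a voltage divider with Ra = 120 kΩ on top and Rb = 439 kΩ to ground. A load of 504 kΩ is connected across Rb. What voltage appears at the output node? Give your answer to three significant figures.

The load sits in parallel with Rb: Rb‖R_L = (439 × 504) / (439 + 504) = 234.6 kΩ.
V_out = 44.1 × 234.6 / (120 + 234.6) = 44.1 × 234.6/354.6 = 29.2 V.

V_out ≈ 29.2 V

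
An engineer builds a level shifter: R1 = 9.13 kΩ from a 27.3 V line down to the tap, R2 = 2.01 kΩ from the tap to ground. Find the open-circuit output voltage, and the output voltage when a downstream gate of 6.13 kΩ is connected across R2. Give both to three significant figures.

Open-circuit: V = 27.3 × 2.01/(9.13 + 2.01) = 4.93 V.
With the load, R2 becomes R2‖R_L = 1.514 kΩ, so V = 27.3 × 1.514/10.64 = 3.88 V.

Unloaded: 4.93 V; loaded: 3.88 V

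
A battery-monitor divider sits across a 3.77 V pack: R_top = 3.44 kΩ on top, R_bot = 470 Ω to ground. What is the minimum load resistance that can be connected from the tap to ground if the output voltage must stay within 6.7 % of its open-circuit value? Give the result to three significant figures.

Output resistance R_th = R_top‖R_bot = (3440 × 470)/3910 = 413.5 Ω.
The fractional drop is R_th/(R_th + R_L); requiring this ≤ 0.0670 gives R_L ≥ R_th(1/0.0670 − 1) = 413.5 × 13.93 = 5.76 kΩ.

R_L(min) ≈ 5.76 kΩ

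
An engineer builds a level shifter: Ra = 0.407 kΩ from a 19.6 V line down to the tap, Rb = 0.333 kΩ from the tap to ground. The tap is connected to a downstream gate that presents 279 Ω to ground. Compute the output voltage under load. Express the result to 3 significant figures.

The load sits in parallel with Rb: Rb‖R_L = (333 × 279) / (333 + 279) = 151.8 Ω.
V_out = 19.6 × 151.8 / (407 + 151.8) = 19.6 × 151.8/558.8 = 5.32 V.
(Unloaded it would have been 8.82 V.)

V_out ≈ 5.32 V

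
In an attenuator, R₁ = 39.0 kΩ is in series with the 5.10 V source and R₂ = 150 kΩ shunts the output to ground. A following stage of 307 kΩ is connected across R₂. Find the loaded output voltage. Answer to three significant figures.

The load sits in parallel with R₂: R₂‖R_L = (150 × 307) / (150 + 307) = 100.8 kΩ.
V_out = 5.10 × 100.8 / (39.0 + 100.8) = 5.10 × 100.8/139.8 = 3.68 V.

V_out ≈ 3.68 V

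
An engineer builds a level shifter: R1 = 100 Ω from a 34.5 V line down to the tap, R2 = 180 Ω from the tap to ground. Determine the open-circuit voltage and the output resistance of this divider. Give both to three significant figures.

V_th is the open-circuit tap voltage: 34.5 × 180/(100 + 180) = 22.2 V.
With the supply zeroed, R1 and R2 appear in parallel from the tap: R_th = R1‖R2 = (100 × 180)/280.0 = 64.3 Ω.

V_th = 22.2 V, R_th = 64.3 Ω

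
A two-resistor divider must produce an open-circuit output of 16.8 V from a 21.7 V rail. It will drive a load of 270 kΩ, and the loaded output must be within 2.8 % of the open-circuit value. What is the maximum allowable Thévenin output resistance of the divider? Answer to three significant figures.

Loading drop = R_th/(R_th + R_L) ≤ 0.0280, so R_th ≤ R_L · ε/(1−ε) = 270 kΩ × 0.0280/0.9720 = 7.78 kΩ.
(Any R1, R2 with R2/(R1+R2) = 0.774 and R1‖R2 ≤ 7.78 kΩ will meet the spec.)

R_th ≤ 7.78 kΩ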